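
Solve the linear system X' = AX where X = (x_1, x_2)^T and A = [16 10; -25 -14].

Coefficient matrix A = [[16, 10], [-25, -14]].
Characteristic polynomial det(A - λI) = λ^2 - 2λ + 26 = 0.
Eigenvalues λ = 1 ± 5i (complex conjugate pair).
For λ=1+5i: an eigenvector is (-1,1) - i(-1,2) = (-1 + i, 1 - 2i).
A real fundamental pair from Re and Im of e^((1+5i)t)v: X_1 = e^(t)(cos(5t)·(-1,1) + sin(5t)·(-1,2)), X_2 = e^(t)(sin(5t)·(-1,1) - cos(5t)·(-1,2)).
General solution: c_1X_1 + c_2X_2.

x_1(t) = -c_1e^(t)sin(5t) - c_1e^(t)cos(5t) - c_2e^(t)sin(5t) + c_2e^(t)cos(5t), x_2(t) = 2c_1e^(t)sin(5t) + c_1e^(t)cos(5t) + c_2e^(t)sin(5t) - 2c_2e^(t)cos(5t)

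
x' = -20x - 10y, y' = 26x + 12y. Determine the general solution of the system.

x(t) = c_1e^(-4t)sin(2t) - 2c_1e^(-4t)cos(2t) - 2c_2e^(-4t)sin(2t) - c_2e^(-4t)cos(2t), y(t) = -2c_1e^(-4t)sin(2t) + 3c_1e^(-4t)cos(2t) + 3c_2e^(-4t)sin(2t) + 2c_2e^(-4t)cos(2t)

Coefficient matrix A = [[-20, -10], [26, 12]].
Characteristic polynomial det(A - λI) = λ^2 + 8λ + 20 = 0.
Eigenvalues λ = -4 ± 2i (complex conjugate pair).
For λ=-4+2i: an eigenvector is (-2,3) - i(1,-2) = (-2 - i, 3 + 2i).
A real fundamental pair from Re and Im of e^((-4+2i)t)v: X_1 = e^(-4t)(cos(2t)·(-2,3) + sin(2t)·(1,-2)), X_2 = e^(-4t)(sin(2t)·(-2,3) - cos(2t)·(1,-2)).
General solution: c_1X_1 + c_2X_2.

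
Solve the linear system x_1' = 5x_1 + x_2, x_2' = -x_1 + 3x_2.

Coefficient matrix A = [[5, 1], [-1, 3]].
Characteristic polynomial det(A - λI) = λ^2 - 8λ + 16 = 0.
Single eigenvalue λ = 4 with algebraic multiplicity 2.
Eigenvector v = (-1,1); generalized eigenvector w with (A-λI)w=v is (0,-1).
General solution: e^(4t)[K_1·v + K_2·(t·v + w)].

x_1(t) = -K_1e^(4t) - K_2te^(4t), x_2(t) = K_1e^(4t) + K_2te^(4t) - K_2e^(4t)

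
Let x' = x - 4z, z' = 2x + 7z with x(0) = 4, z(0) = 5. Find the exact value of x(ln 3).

-2916

A = [[1,-4],[2,7]]; eigenvalues λ = 3, 5.
Eigenvectors: (2,-1) for λ=3, (1,-1) for λ=5.
From the initial condition, c_1 = 9, c_2 = -14.
x(ln 3) = (9)(3^3)(2) + (-14)(3^5)(1) = -2916.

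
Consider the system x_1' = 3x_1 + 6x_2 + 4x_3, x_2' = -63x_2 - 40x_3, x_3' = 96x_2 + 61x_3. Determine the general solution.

x_1(t) = c_1e^(3t) + c_2e^(t), x_2(t) = 5c_2e^(t) + 2c_3e^(-3t), x_3(t) = -8c_2e^(t) - 3c_3e^(-3t)

Coefficient matrix A = [[3, 6, 4], [0, -63, -40], [0, 96, 61]].
det(A - λI) = 0 gives eigenvalues λ = 3, 1, -3.
For λ=3: eigenvector (1,0,0).
For λ=1: eigenvector (1,5,-8).
For λ=-3: eigenvector (0,2,-3).
General solution: c_1e^(3t)(1,0,0) + c_2e^(t)(1,5,-8) + c_3e^(-3t)(0,2,-3).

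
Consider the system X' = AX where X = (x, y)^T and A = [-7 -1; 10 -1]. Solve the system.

x(t) = K_1e^(-4t)cos(t) + K_2e^(-4t)sin(t), y(t) = K_1e^(-4t)sin(t) - 3K_1e^(-4t)cos(t) - 3K_2e^(-4t)sin(t) - K_2e^(-4t)cos(t)

Coefficient matrix A = [[-7, -1], [10, -1]].
Characteristic polynomial det(A - λI) = λ^2 + 8λ + 17 = 0.
Eigenvalues λ = -4 ± i (complex conjugate pair).
For λ=-4+i: an eigenvector is (1,-3) - i(0,1) = (1, -3 - i).
A real fundamental pair from Re and Im of e^((-4+i)t)v: X_1 = e^(-4t)(cos(t)·(1,-3) + sin(t)·(0,1)), X_2 = e^(-4t)(sin(t)·(1,-3) - cos(t)·(0,1)).
General solution: K_1X_1 + K_2X_2.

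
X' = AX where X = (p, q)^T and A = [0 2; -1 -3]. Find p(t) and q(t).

p(t) = -c_1e^(-2t) + 2c_2e^(-t), q(t) = c_1e^(-2t) - c_2e^(-t)

Coefficient matrix A = [[0, 2], [-1, -3]].
Characteristic polynomial det(A - λI) = λ^2 + 3λ + 2 = 0.
Eigenvalues λ = -2, -1.
For λ=-2: (A-λI) row 1 is [2, 2], so an eigenvector is (-1, 1).
For λ=-1: (A-λI) row 1 is [1, 2], so an eigenvector is (2, -1).
General solution: c_1e^(-2t)(-1,1) + c_2e^(-t)(2,-1).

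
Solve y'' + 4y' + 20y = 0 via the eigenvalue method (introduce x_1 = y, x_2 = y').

y(t) = C_1e^(-2t)cos(4t) + C_2e^(-2t)sin(4t)

Let x_1 = y, x_2 = y'. Then x_1' = x_2 and x_2' = -20x_1 - 4x_2.
A = [[0,1],[-20,-4]]; det(A-λI) = λ^2 + 4λ + 20.
Eigenvalues λ = -2 ± 4i.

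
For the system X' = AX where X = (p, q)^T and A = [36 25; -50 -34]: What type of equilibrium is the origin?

A = [[36,25],[-50,-34]]; det(A-λI) = λ^2 - 2λ + 26.
λ = 1 ± 5i: positive real part.

unstable spiral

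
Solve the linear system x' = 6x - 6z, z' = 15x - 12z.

x(t) = -c_1e^(-3t)sin(3t) - c_1e^(-3t)cos(3t) - c_2e^(-3t)sin(3t) + c_2e^(-3t)cos(3t), z(t) = -2c_1e^(-3t)sin(3t) - c_1e^(-3t)cos(3t) - c_2e^(-3t)sin(3t) + 2c_2e^(-3t)cos(3t)

Coefficient matrix A = [[6, -6], [15, -12]].
Characteristic polynomial det(A - λI) = λ^2 + 6λ + 18 = 0.
Eigenvalues λ = -3 ± 3i (complex conjugate pair).
For λ=-3+3i: an eigenvector is (-1,-1) - i(-1,-2) = (-1 + i, -1 + 2i).
A real fundamental pair from Re and Im of e^((-3+3i)t)v: X_1 = e^(-3t)(cos(3t)·(-1,-1) + sin(3t)·(-1,-2)), X_2 = e^(-3t)(sin(3t)·(-1,-1) - cos(3t)·(-1,-2)).
General solution: c_1X_1 + c_2X_2.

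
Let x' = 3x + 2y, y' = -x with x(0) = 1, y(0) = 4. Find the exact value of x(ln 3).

A = [[3,2],[-1,0]]; eigenvalues λ = 1, 2.
Eigenvectors: (1,-1) for λ=1, (-2,1) for λ=2.
From the initial condition, c_1 = -9, c_2 = -5.
x(ln 3) = (-9)(3^1)(1) + (-5)(3^2)(-2) = 63.

63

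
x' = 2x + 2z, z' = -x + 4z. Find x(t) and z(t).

Coefficient matrix A = [[2, 2], [-1, 4]].
Characteristic polynomial det(A - λI) = λ^2 - 6λ + 10 = 0.
Eigenvalues λ = 3 ± i (complex conjugate pair).
For λ=3+i: an eigenvector is (1,0) - i(-1,-1) = (1 + i, 0 + i).
A real fundamental pair from Re and Im of e^((3+i)t)v: X_1 = e^(3t)(cos(t)·(1,0) + sin(t)·(-1,-1)), X_2 = e^(3t)(sin(t)·(1,0) - cos(t)·(-1,-1)).
General solution: c_1X_1 + c_2X_2.

x(t) = -c_1e^(3t)sin(t) + c_1e^(3t)cos(t) + c_2e^(3t)sin(t) + c_2e^(3t)cos(t), z(t) = -c_1e^(3t)sin(t) + c_2e^(3t)cos(t)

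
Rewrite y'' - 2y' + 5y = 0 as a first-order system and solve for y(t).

Let x_1 = y, x_2 = y'. Then x_1' = x_2 and x_2' = -5x_1 + 2x_2.
A = [[0,1],[-5,2]]; det(A-λI) = λ^2 - 2λ + 5.
Eigenvalues λ = 1 ± 2i.

y(t) = c_1e^(t)cos(2t) + c_2e^(t)sin(2t)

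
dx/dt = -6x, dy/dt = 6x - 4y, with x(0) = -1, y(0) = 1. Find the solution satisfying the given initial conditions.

Coefficient matrix A = [[-6, 0], [6, -4]].
Characteristic polynomial det(A - λI) = λ^2 + 10λ + 24 = 0.
Eigenvalues λ = -4, -6.
For λ=-4: (A-λI) row 1 is [-2, 0], so an eigenvector is (0, 1).
For λ=-6: (A-λI) row 2 is [6, 2], so an eigenvector is (-1, 3).
General solution: c_1e^(-4t)(0,1) + c_2e^(-6t)(-1,3).
Applying x(0)=-1, y(0)=1 gives c_1=-2, c_2=1.

x(t) = -e^(-6t), y(t) = -2e^(-4t) + 3e^(-6t)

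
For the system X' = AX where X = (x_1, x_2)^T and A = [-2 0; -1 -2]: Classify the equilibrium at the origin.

stable improper node

A = [[-2,0],[-1,-2]]; det(A-λI) = λ^2 + 4λ + 4.
repeated λ = -2 with a single eigenvector.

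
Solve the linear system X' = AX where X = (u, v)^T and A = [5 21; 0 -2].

Coefficient matrix A = [[5, 21], [0, -2]].
Characteristic polynomial det(A - λI) = λ^2 - 3λ - 10 = 0.
Eigenvalues λ = -2, 5.
For λ=-2: (A-λI) row 1 is [7, 21], so an eigenvector is (-3, 1).
For λ=5: (A-λI) row 1 is [0, 21], so an eigenvector is (1, 0).
General solution: K_1e^(-2t)(-3,1) + K_2e^(5t)(1,0).

u(t) = -3K_1e^(-2t) + K_2e^(5t), v(t) = K_1e^(-2t)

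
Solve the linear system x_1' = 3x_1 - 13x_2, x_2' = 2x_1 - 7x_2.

x_1(t) = 2C_1e^(-2t)sin(t) + 3C_1e^(-2t)cos(t) + 3C_2e^(-2t)sin(t) - 2C_2e^(-2t)cos(t), x_2(t) = C_1e^(-2t)sin(t) + C_1e^(-2t)cos(t) + C_2e^(-2t)sin(t) - C_2e^(-2t)cos(t)

Coefficient matrix A = [[3, -13], [2, -7]].
Characteristic polynomial det(A - λI) = λ^2 + 4λ + 5 = 0.
Eigenvalues λ = -2 ± i (complex conjugate pair).
For λ=-2+i: an eigenvector is (3,1) - i(2,1) = (3 - 2i, 1 - i).
A real fundamental pair from Re and Im of e^((-2+i)t)v: X_1 = e^(-2t)(cos(t)·(3,1) + sin(t)·(2,1)), X_2 = e^(-2t)(sin(t)·(3,1) - cos(t)·(2,1)).
General solution: C_1X_1 + C_2X_2.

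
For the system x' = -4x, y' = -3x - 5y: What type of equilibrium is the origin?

A = [[-4,0],[-3,-5]]; det(A-λI) = λ^2 + 9λ + 20.
λ = -5, -4: both negative.

stable node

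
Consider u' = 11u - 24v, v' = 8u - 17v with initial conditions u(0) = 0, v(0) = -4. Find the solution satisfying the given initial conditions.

u(t) = 24e^(-t) - 24e^(-5t), v(t) = 12e^(-t) - 16e^(-5t)

Coefficient matrix A = [[11, -24], [8, -17]].
Characteristic polynomial det(A - λI) = λ^2 + 6λ + 5 = 0.
Eigenvalues λ = -1, -5.
For λ=-1: (A-λI) row 1 is [12, -24], so an eigenvector is (-2, -1).
For λ=-5: (A-λI) row 1 is [16, -24], so an eigenvector is (-3, -2).
General solution: K_1e^(-t)(-2,-1) + K_2e^(-5t)(-3,-2).
Applying u(0)=0, v(0)=-4 gives K_1=-12, K_2=8.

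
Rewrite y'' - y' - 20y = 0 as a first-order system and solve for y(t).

Let x_1 = y, x_2 = y'. Then x_1' = x_2 and x_2' = 20x_1 + x_2.
A = [[0,1],[20,1]]; det(A-λI) = λ^2 - λ - 20.
Eigenvalues λ = 5, -4 with eigenvectors (1,5), (1,-4).

y(t) = K_1e^(5t) + K_2e^(-4t)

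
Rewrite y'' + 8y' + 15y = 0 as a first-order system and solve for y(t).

y(t) = K_1e^(-3t) + K_2e^(-5t)

Let x_1 = y, x_2 = y'. Then x_1' = x_2 and x_2' = -15x_1 - 8x_2.
A = [[0,1],[-15,-8]]; det(A-λI) = λ^2 + 8λ + 15.
Eigenvalues λ = -3, -5 with eigenvectors (1,-3), (1,-5).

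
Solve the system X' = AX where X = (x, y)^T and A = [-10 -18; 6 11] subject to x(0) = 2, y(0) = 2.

x(t) = -18e^(2t) + 20e^(-t), y(t) = 12e^(2t) - 10e^(-t)

Coefficient matrix A = [[-10, -18], [6, 11]].
Characteristic polynomial det(A - λI) = λ^2 - λ - 2 = 0.
Eigenvalues λ = 2, -1.
For λ=2: (A-λI) row 1 is [-12, -18], so an eigenvector is (-3, 2).
For λ=-1: (A-λI) row 1 is [-9, -18], so an eigenvector is (-2, 1).
General solution: C_1e^(2t)(-3,2) + C_2e^(-t)(-2,1).
Applying x(0)=2, y(0)=2 gives C_1=6, C_2=-10.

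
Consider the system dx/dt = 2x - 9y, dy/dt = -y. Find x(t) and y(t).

Coefficient matrix A = [[2, -9], [0, -1]].
Characteristic polynomial det(A - λI) = λ^2 - λ - 2 = 0.
Eigenvalues λ = -1, 2.
For λ=-1: (A-λI) row 1 is [3, -9], so an eigenvector is (3, 1).
For λ=2: (A-λI) row 1 is [0, -9], so an eigenvector is (-1, 0).
General solution: K_1e^(-t)(3,1) + K_2e^(2t)(-1,0).

x(t) = 3K_1e^(-t) - K_2e^(2t), y(t) = K_1e^(-t)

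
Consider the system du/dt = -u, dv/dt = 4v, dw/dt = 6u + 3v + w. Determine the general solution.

u(t) = C_1e^(-t), v(t) = C_2e^(4t), w(t) = -3C_1e^(-t) + C_2e^(4t) + C_3e^(t)

Coefficient matrix A = [[-1, 0, 0], [0, 4, 0], [6, 3, 1]].
det(A - λI) = 0 gives eigenvalues λ = -1, 4, 1.
For λ=-1: eigenvector (1,0,-3).
For λ=4: eigenvector (0,1,1).
For λ=1: eigenvector (0,0,1).
General solution: C_1e^(-t)(1,0,-3) + C_2e^(4t)(0,1,1) + C_3e^(t)(0,0,1).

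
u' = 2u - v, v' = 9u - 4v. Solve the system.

u(t) = c_1e^(-t) + c_2te^(-t), v(t) = 3c_1e^(-t) + 3c_2te^(-t) - c_2e^(-t)

Coefficient matrix A = [[2, -1], [9, -4]].
Characteristic polynomial det(A - λI) = λ^2 + 2λ + 1 = 0.
Single eigenvalue λ = -1 with algebraic multiplicity 2.
Eigenvector v = (1,3); generalized eigenvector w with (A-λI)w=v is (0,-1).
General solution: e^(-t)[c_1·v + c_2·(t·v + w)].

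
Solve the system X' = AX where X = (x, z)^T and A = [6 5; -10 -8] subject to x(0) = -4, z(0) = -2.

Coefficient matrix A = [[6, 5], [-10, -8]].
Characteristic polynomial det(A - λI) = λ^2 + 2λ + 2 = 0.
Eigenvalues λ = -1 ± i (complex conjugate pair).
For λ=-1+i: an eigenvector is (2,-3) - i(-1,1) = (2 + i, -3 - i).
A real fundamental pair from Re and Im of e^((-1+i)t)v: X_1 = e^(-t)(cos(t)·(2,-3) + sin(t)·(-1,1)), X_2 = e^(-t)(sin(t)·(2,-3) - cos(t)·(-1,1)).
General solution: K_1X_1 + K_2X_2.
Applying x(0)=-4, z(0)=-2 gives K_1=6, K_2=-16.

x(t) = -38e^(-t)sin(t) - 4e^(-t)cos(t), z(t) = 54e^(-t)sin(t) - 2e^(-t)cos(t)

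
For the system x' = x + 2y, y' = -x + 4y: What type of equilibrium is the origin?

A = [[1,2],[-1,4]]; det(A-λI) = λ^2 - 5λ + 6.
λ = 3, 2: both positive.

unstable node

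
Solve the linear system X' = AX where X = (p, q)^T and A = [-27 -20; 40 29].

Coefficient matrix A = [[-27, -20], [40, 29]].
Characteristic polynomial det(A - λI) = λ^2 - 2λ + 17 = 0.
Eigenvalues λ = 1 ± 4i (complex conjugate pair).
For λ=1+4i: an eigenvector is (1,-1) - i(-2,3) = (1 + 2i, -1 - 3i).
A real fundamental pair from Re and Im of e^((1+4i)t)v: X_1 = e^(t)(cos(4t)·(1,-1) + sin(4t)·(-2,3)), X_2 = e^(t)(sin(4t)·(1,-1) - cos(4t)·(-2,3)).
General solution: C_1X_1 + C_2X_2.

p(t) = -2C_1e^(t)sin(4t) + C_1e^(t)cos(4t) + C_2e^(t)sin(4t) + 2C_2e^(t)cos(4t), q(t) = 3C_1e^(t)sin(4t) - C_1e^(t)cos(4t) - C_2e^(t)sin(4t) - 3C_2e^(t)cos(4t)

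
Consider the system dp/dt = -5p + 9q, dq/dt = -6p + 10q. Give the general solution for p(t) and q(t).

p(t) = -3K_1e^(t) + K_2e^(4t), q(t) = -2K_1e^(t) + K_2e^(4t)

Coefficient matrix A = [[-5, 9], [-6, 10]].
Characteristic polynomial det(A - λI) = λ^2 - 5λ + 4 = 0.
Eigenvalues λ = 1, 4.
For λ=1: (A-λI) row 1 is [-6, 9], so an eigenvector is (-3, -2).
For λ=4: (A-λI) row 1 is [-9, 9], so an eigenvector is (1, 1).
General solution: K_1e^(t)(-3,-2) + K_2e^(4t)(1,1).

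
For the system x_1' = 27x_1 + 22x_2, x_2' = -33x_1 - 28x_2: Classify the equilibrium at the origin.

saddle

A = [[27,22],[-33,-28]]; det(A-λI) = λ^2 + λ - 30.
λ = -6, 5: opposite signs.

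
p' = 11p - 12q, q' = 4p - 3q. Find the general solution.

p(t) = -3c_1e^(3t) - 2c_2e^(5t), q(t) = -2c_1e^(3t) - c_2e^(5t)

Coefficient matrix A = [[11, -12], [4, -3]].
Characteristic polynomial det(A - λI) = λ^2 - 8λ + 15 = 0.
Eigenvalues λ = 3, 5.
For λ=3: (A-λI) row 1 is [8, -12], so an eigenvector is (-3, -2).
For λ=5: (A-λI) row 1 is [6, -12], so an eigenvector is (-2, -1).
General solution: c_1e^(3t)(-3,-2) + c_2e^(5t)(-2,-1).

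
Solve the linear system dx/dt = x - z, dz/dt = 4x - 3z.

x(t) = c_1e^(-t) + c_2te^(-t) + c_2e^(-t), z(t) = 2c_1e^(-t) + 2c_2te^(-t) + c_2e^(-t)

Coefficient matrix A = [[1, -1], [4, -3]].
Characteristic polynomial det(A - λI) = λ^2 + 2λ + 1 = 0.
Single eigenvalue λ = -1 with algebraic multiplicity 2.
Eigenvector v = (1,2); generalized eigenvector w with (A-λI)w=v is (1,1).
General solution: e^(-t)[c_1·v + c_2·(t·v + w)].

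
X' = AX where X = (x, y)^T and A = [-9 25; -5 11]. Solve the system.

Coefficient matrix A = [[-9, 25], [-5, 11]].
Characteristic polynomial det(A - λI) = λ^2 - 2λ + 26 = 0.
Eigenvalues λ = 1 ± 5i (complex conjugate pair).
For λ=1+5i: an eigenvector is (2,1) - i(1,0) = (2 - i, 1).
A real fundamental pair from Re and Im of e^((1+5i)t)v: X_1 = e^(t)(cos(5t)·(2,1) + sin(5t)·(1,0)), X_2 = e^(t)(sin(5t)·(2,1) - cos(5t)·(1,0)).
General solution: c_1X_1 + c_2X_2.

x(t) = c_1e^(t)sin(5t) + 2c_1e^(t)cos(5t) + 2c_2e^(t)sin(5t) - c_2e^(t)cos(5t), y(t) = c_1e^(t)cos(5t) + c_2e^(t)sin(5t)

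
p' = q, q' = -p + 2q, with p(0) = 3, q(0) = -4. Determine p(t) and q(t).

p(t) = -7te^(t) + 3e^(t), q(t) = -7te^(t) - 4e^(t)

Coefficient matrix A = [[0, 1], [-1, 2]].
Characteristic polynomial det(A - λI) = λ^2 - 2λ + 1 = 0.
Single eigenvalue λ = 1 with algebraic multiplicity 2.
Eigenvector v = (-1,-1); generalized eigenvector w with (A-λI)w=v is (3,2).
General solution: e^(t)[c_1·v + c_2·(t·v + w)].
Applying p(0)=3, q(0)=-4 gives c_1=18, c_2=7.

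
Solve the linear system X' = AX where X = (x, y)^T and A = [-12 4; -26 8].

Coefficient matrix A = [[-12, 4], [-26, 8]].
Characteristic polynomial det(A - λI) = λ^2 + 4λ + 8 = 0.
Eigenvalues λ = -2 ± 2i (complex conjugate pair).
For λ=-2+2i: an eigenvector is (1,2) - i(-1,-3) = (1 + i, 2 + 3i).
A real fundamental pair from Re and Im of e^((-2+2i)t)v: X_1 = e^(-2t)(cos(2t)·(1,2) + sin(2t)·(-1,-3)), X_2 = e^(-2t)(sin(2t)·(1,2) - cos(2t)·(-1,-3)).
General solution: c_1X_1 + c_2X_2.

x(t) = -c_1e^(-2t)sin(2t) + c_1e^(-2t)cos(2t) + c_2e^(-2t)sin(2t) + c_2e^(-2t)cos(2t), y(t) = -3c_1e^(-2t)sin(2t) + 2c_1e^(-2t)cos(2t) + 2c_2e^(-2t)sin(2t) + 3c_2e^(-2t)cos(2t)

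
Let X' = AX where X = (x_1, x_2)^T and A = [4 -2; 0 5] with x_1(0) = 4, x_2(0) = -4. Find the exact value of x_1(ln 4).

7168

A = [[4,-2],[0,5]]; eigenvalues λ = 5, 4.
Eigenvectors: (-2,1) for λ=5, (-1,0) for λ=4.
From the initial condition, c_1 = -4, c_2 = 4.
x_1(ln 4) = (-4)(4^5)(-2) + (4)(4^4)(-1) = 7168.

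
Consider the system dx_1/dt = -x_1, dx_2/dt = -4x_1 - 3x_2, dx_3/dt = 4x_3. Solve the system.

x_1(t) = K_1e^(-t), x_2(t) = -2K_1e^(-t) + K_3e^(-3t), x_3(t) = K_2e^(4t)

Coefficient matrix A = [[-1, 0, 0], [-4, -3, 0], [0, 0, 4]].
det(A - λI) = 0 gives eigenvalues λ = -1, 4, -3.
For λ=-1: eigenvector (1,-2,0).
For λ=4: eigenvector (0,0,1).
For λ=-3: eigenvector (0,1,0).
General solution: K_1e^(-t)(1,-2,0) + K_2e^(4t)(0,0,1) + K_3e^(-3t)(0,1,0).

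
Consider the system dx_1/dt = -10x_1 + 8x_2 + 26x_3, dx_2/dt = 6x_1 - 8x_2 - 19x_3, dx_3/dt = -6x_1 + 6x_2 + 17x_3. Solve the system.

Coefficient matrix A = [[-10, 8, 26], [6, -8, -19], [-6, 6, 17]].
det(A - λI) = 0 gives eigenvalues λ = 2, -2, -1.
For λ=2: eigenvector (-3,2,-2).
For λ=-2: eigenvector (1,1,0).
For λ=-1: eigenvector (-2,1,-1).
General solution: K_1e^(2t)(-3,2,-2) + K_2e^(-2t)(1,1,0) + K_3e^(-t)(-2,1,-1).

x_1(t) = -3K_1e^(2t) + K_2e^(-2t) - 2K_3e^(-t), x_2(t) = 2K_1e^(2t) + K_2e^(-2t) + K_3e^(-t), x_3(t) = -2K_1e^(2t) - K_3e^(-t)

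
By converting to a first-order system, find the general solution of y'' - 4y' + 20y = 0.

Let x_1 = y, x_2 = y'. Then x_1' = x_2 and x_2' = -20x_1 + 4x_2.
A = [[0,1],[-20,4]]; det(A-λI) = λ^2 - 4λ + 20.
Eigenvalues λ = 2 ± 4i.

y(t) = C_1e^(2t)cos(4t) + C_2e^(2t)sin(4t)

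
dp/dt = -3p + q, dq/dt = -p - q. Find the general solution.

p(t) = -C_1e^(-2t) - C_2te^(-2t) - C_2e^(-2t), q(t) = -C_1e^(-2t) - C_2te^(-2t) - 2C_2e^(-2t)

Coefficient matrix A = [[-3, 1], [-1, -1]].
Characteristic polynomial det(A - λI) = λ^2 + 4λ + 4 = 0.
Single eigenvalue λ = -2 with algebraic multiplicity 2.
Eigenvector v = (-1,-1); generalized eigenvector w with (A-λI)w=v is (-1,-2).
General solution: e^(-2t)[C_1·v + C_2·(t·v + w)].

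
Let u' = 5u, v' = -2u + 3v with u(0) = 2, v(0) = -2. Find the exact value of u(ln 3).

486

A = [[5,0],[-2,3]]; eigenvalues λ = 3, 5.
Eigenvectors: (0,-1) for λ=3, (-1,1) for λ=5.
From the initial condition, c_1 = 0, c_2 = -2.
u(ln 3) = (0)(3^3)(0) + (-2)(3^5)(-1) = 486.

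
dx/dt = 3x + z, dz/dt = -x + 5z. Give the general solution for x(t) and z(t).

x(t) = -c_1e^(4t) - c_2te^(4t) + c_2e^(4t), z(t) = -c_1e^(4t) - c_2te^(4t)

Coefficient matrix A = [[3, 1], [-1, 5]].
Characteristic polynomial det(A - λI) = λ^2 - 8λ + 16 = 0.
Single eigenvalue λ = 4 with algebraic multiplicity 2.
Eigenvector v = (-1,-1); generalized eigenvector w with (A-λI)w=v is (1,0).
General solution: e^(4t)[c_1·v + c_2·(t·v + w)].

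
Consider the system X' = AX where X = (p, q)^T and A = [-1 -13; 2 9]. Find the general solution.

p(t) = -3K_1e^(4t)sin(t) - 2K_1e^(4t)cos(t) - 2K_2e^(4t)sin(t) + 3K_2e^(4t)cos(t), q(t) = K_1e^(4t)sin(t) + K_1e^(4t)cos(t) + K_2e^(4t)sin(t) - K_2e^(4t)cos(t)

Coefficient matrix A = [[-1, -13], [2, 9]].
Characteristic polynomial det(A - λI) = λ^2 - 8λ + 17 = 0.
Eigenvalues λ = 4 ± i (complex conjugate pair).
For λ=4+i: an eigenvector is (-2,1) - i(-3,1) = (-2 + 3i, 1 - i).
A real fundamental pair from Re and Im of e^((4+i)t)v: X_1 = e^(4t)(cos(t)·(-2,1) + sin(t)·(-3,1)), X_2 = e^(4t)(sin(t)·(-2,1) - cos(t)·(-3,1)).
General solution: K_1X_1 + K_2X_2.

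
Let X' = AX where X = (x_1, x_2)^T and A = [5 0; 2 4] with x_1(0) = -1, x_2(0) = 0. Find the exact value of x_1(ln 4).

A = [[5,0],[2,4]]; eigenvalues λ = 5, 4.
Eigenvectors: (1,2) for λ=5, (0,1) for λ=4.
From the initial condition, c_1 = -1, c_2 = 2.
x_1(ln 4) = (-1)(4^5)(1) + (2)(4^4)(0) = -1024.

-1024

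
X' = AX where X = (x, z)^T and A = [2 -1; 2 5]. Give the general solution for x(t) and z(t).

x(t) = c_1e^(4t) - c_2e^(3t), z(t) = -2c_1e^(4t) + c_2e^(3t)

Coefficient matrix A = [[2, -1], [2, 5]].
Characteristic polynomial det(A - λI) = λ^2 - 7λ + 12 = 0.
Eigenvalues λ = 4, 3.
For λ=4: (A-λI) row 1 is [-2, -1], so an eigenvector is (1, -2).
For λ=3: (A-λI) row 1 is [-1, -1], so an eigenvector is (-1, 1).
General solution: c_1e^(4t)(1,-2) + c_2e^(3t)(-1,1).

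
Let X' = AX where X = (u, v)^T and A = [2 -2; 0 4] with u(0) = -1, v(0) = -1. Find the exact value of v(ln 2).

A = [[2,-2],[0,4]]; eigenvalues λ = 4, 2.
Eigenvectors: (1,-1) for λ=4, (1,0) for λ=2.
From the initial condition, c_1 = 1, c_2 = -2.
v(ln 2) = (1)(2^4)(-1) + (-2)(2^2)(0) = -16.

-16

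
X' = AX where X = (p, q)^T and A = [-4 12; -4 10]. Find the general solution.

p(t) = -2c_1e^(2t) - 3c_2e^(4t), q(t) = -c_1e^(2t) - 2c_2e^(4t)

Coefficient matrix A = [[-4, 12], [-4, 10]].
Characteristic polynomial det(A - λI) = λ^2 - 6λ + 8 = 0.
Eigenvalues λ = 2, 4.
For λ=2: (A-λI) row 1 is [-6, 12], so an eigenvector is (-2, -1).
For λ=4: (A-λI) row 1 is [-8, 12], so an eigenvector is (-3, -2).
General solution: c_1e^(2t)(-2,-1) + c_2e^(4t)(-3,-2).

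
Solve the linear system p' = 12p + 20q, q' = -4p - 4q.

p(t) = -2c_1e^(4t)sin(4t) - c_1e^(4t)cos(4t) - c_2e^(4t)sin(4t) + 2c_2e^(4t)cos(4t), q(t) = c_1e^(4t)sin(4t) - c_2e^(4t)cos(4t)

Coefficient matrix A = [[12, 20], [-4, -4]].
Characteristic polynomial det(A - λI) = λ^2 - 8λ + 32 = 0.
Eigenvalues λ = 4 ± 4i (complex conjugate pair).
For λ=4+4i: an eigenvector is (-1,0) - i(-2,1) = (-1 + 2i, 0 - i).
A real fundamental pair from Re and Im of e^((4+4i)t)v: X_1 = e^(4t)(cos(4t)·(-1,0) + sin(4t)·(-2,1)), X_2 = e^(4t)(sin(4t)·(-1,0) - cos(4t)·(-2,1)).
General solution: c_1X_1 + c_2X_2.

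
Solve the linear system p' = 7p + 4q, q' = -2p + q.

Coefficient matrix A = [[7, 4], [-2, 1]].
Characteristic polynomial det(A - λI) = λ^2 - 8λ + 15 = 0.
Eigenvalues λ = 3, 5.
For λ=3: (A-λI) row 1 is [4, 4], so an eigenvector is (1, -1).
For λ=5: (A-λI) row 1 is [2, 4], so an eigenvector is (2, -1).
General solution: C_1e^(3t)(1,-1) + C_2e^(5t)(2,-1).

p(t) = C_1e^(3t) + 2C_2e^(5t), q(t) = -C_1e^(3t) - C_2e^(5t)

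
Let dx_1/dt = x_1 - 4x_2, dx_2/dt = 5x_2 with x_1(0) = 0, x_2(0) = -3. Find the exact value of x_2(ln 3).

-729

A = [[1,-4],[0,5]]; eigenvalues λ = 5, 1.
Eigenvectors: (1,-1) for λ=5, (1,0) for λ=1.
From the initial condition, c_1 = 3, c_2 = -3.
x_2(ln 3) = (3)(3^5)(-1) + (-3)(3^1)(0) = -729.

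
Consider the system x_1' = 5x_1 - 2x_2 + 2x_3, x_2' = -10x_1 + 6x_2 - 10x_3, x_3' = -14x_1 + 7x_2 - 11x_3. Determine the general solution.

x_1(t) = c_1e^(t) - c_3e^(3t), x_2(t) = 2c_1e^(t) - c_2e^(-4t), x_3(t) = -c_2e^(-4t) + c_3e^(3t)

Coefficient matrix A = [[5, -2, 2], [-10, 6, -10], [-14, 7, -11]].
det(A - λI) = 0 gives eigenvalues λ = 1, -4, 3.
For λ=1: eigenvector (1,2,0).
For λ=-4: eigenvector (0,-1,-1).
For λ=3: eigenvector (-1,0,1).
General solution: c_1e^(t)(1,2,0) + c_2e^(-4t)(0,-1,-1) + c_3e^(3t)(-1,0,1).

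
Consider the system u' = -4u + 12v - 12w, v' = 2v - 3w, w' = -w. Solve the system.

u(t) = 2c_2e^(2t) + c_3e^(-4t), v(t) = c_1e^(-t) + c_2e^(2t), w(t) = c_1e^(-t)

Coefficient matrix A = [[-4, 12, -12], [0, 2, -3], [0, 0, -1]].
det(A - λI) = 0 gives eigenvalues λ = -1, 2, -4.
For λ=-1: eigenvector (0,1,1).
For λ=2: eigenvector (2,1,0).
For λ=-4: eigenvector (1,0,0).
General solution: c_1e^(-t)(0,1,1) + c_2e^(2t)(2,1,0) + c_3e^(-4t)(1,0,0).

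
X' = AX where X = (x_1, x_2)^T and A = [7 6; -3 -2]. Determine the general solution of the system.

x_1(t) = -2c_1e^(4t) - c_2e^(t), x_2(t) = c_1e^(4t) + c_2e^(t)

Coefficient matrix A = [[7, 6], [-3, -2]].
Characteristic polynomial det(A - λI) = λ^2 - 5λ + 4 = 0.
Eigenvalues λ = 4, 1.
For λ=4: (A-λI) row 1 is [3, 6], so an eigenvector is (-2, 1).
For λ=1: (A-λI) row 1 is [6, 6], so an eigenvector is (-1, 1).
General solution: c_1e^(4t)(-2,1) + c_2e^(t)(-1,1).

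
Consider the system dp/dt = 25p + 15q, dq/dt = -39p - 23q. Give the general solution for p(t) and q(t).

Coefficient matrix A = [[25, 15], [-39, -23]].
Characteristic polynomial det(A - λI) = λ^2 - 2λ + 10 = 0.
Eigenvalues λ = 1 ± 3i (complex conjugate pair).
For λ=1+3i: an eigenvector is (1,-2) - i(-2,3) = (1 + 2i, -2 - 3i).
A real fundamental pair from Re and Im of e^((1+3i)t)v: X_1 = e^(t)(cos(3t)·(1,-2) + sin(3t)·(-2,3)), X_2 = e^(t)(sin(3t)·(1,-2) - cos(3t)·(-2,3)).
General solution: K_1X_1 + K_2X_2.

p(t) = -2K_1e^(t)sin(3t) + K_1e^(t)cos(3t) + K_2e^(t)sin(3t) + 2K_2e^(t)cos(3t), q(t) = 3K_1e^(t)sin(3t) - 2K_1e^(t)cos(3t) - 2K_2e^(t)sin(3t) - 3K_2e^(t)cos(3t)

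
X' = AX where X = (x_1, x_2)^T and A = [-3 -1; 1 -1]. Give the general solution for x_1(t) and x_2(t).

x_1(t) = -C_1e^(-2t) - C_2te^(-2t) - C_2e^(-2t), x_2(t) = C_1e^(-2t) + C_2te^(-2t) + 2C_2e^(-2t)

Coefficient matrix A = [[-3, -1], [1, -1]].
Characteristic polynomial det(A - λI) = λ^2 + 4λ + 4 = 0.
Single eigenvalue λ = -2 with algebraic multiplicity 2.
Eigenvector v = (-1,1); generalized eigenvector w with (A-λI)w=v is (-1,2).
General solution: e^(-2t)[C_1·v + C_2·(t·v + w)].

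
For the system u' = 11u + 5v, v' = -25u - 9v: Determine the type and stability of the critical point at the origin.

unstable spiral

A = [[11,5],[-25,-9]]; det(A-λI) = λ^2 - 2λ + 26.
λ = 1 ± 5i: positive real part.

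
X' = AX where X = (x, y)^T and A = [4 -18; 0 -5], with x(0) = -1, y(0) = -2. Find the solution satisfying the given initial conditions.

x(t) = 3e^(4t) - 4e^(-5t), y(t) = -2e^(-5t)

Coefficient matrix A = [[4, -18], [0, -5]].
Characteristic polynomial det(A - λI) = λ^2 + λ - 20 = 0.
Eigenvalues λ = -5, 4.
For λ=-5: (A-λI) row 1 is [9, -18], so an eigenvector is (-2, -1).
For λ=4: (A-λI) row 1 is [0, -18], so an eigenvector is (-1, 0).
General solution: K_1e^(-5t)(-2,-1) + K_2e^(4t)(-1,0).
Applying x(0)=-1, y(0)=-2 gives K_1=2, K_2=-3.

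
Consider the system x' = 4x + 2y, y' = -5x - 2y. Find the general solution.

Coefficient matrix A = [[4, 2], [-5, -2]].
Characteristic polynomial det(A - λI) = λ^2 - 2λ + 2 = 0.
Eigenvalues λ = 1 ± i (complex conjugate pair).
For λ=1+i: an eigenvector is (-1,2) - i(1,-1) = (-1 - i, 2 + i).
A real fundamental pair from Re and Im of e^((1+i)t)v: X_1 = e^(t)(cos(t)·(-1,2) + sin(t)·(1,-1)), X_2 = e^(t)(sin(t)·(-1,2) - cos(t)·(1,-1)).
General solution: c_1X_1 + c_2X_2.

x(t) = c_1e^(t)sin(t) - c_1e^(t)cos(t) - c_2e^(t)sin(t) - c_2e^(t)cos(t), y(t) = -c_1e^(t)sin(t) + 2c_1e^(t)cos(t) + 2c_2e^(t)sin(t) + c_2e^(t)cos(t)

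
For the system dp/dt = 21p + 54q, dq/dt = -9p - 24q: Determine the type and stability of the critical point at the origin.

saddle

A = [[21,54],[-9,-24]]; det(A-λI) = λ^2 + 3λ - 18.
λ = 3, -6: opposite signs.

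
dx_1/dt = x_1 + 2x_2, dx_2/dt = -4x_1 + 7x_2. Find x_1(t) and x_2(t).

Coefficient matrix A = [[1, 2], [-4, 7]].
Characteristic polynomial det(A - λI) = λ^2 - 8λ + 15 = 0.
Eigenvalues λ = 5, 3.
For λ=5: (A-λI) row 1 is [-4, 2], so an eigenvector is (-1, -2).
For λ=3: (A-λI) row 1 is [-2, 2], so an eigenvector is (1, 1).
General solution: K_1e^(5t)(-1,-2) + K_2e^(3t)(1,1).

x_1(t) = -K_1e^(5t) + K_2e^(3t), x_2(t) = -2K_1e^(5t) + K_2e^(3t)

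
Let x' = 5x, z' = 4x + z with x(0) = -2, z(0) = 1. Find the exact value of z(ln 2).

A = [[5,0],[4,1]]; eigenvalues λ = 5, 1.
Eigenvectors: (-1,-1) for λ=5, (0,1) for λ=1.
From the initial condition, c_1 = 2, c_2 = 3.
z(ln 2) = (2)(2^5)(-1) + (3)(2^1)(1) = -58.

-58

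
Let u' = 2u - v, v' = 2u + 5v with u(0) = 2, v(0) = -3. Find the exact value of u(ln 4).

320

A = [[2,-1],[2,5]]; eigenvalues λ = 4, 3.
Eigenvectors: (-1,2) for λ=4, (-1,1) for λ=3.
From the initial condition, c_1 = -1, c_2 = -1.
u(ln 4) = (-1)(4^4)(-1) + (-1)(4^3)(-1) = 320.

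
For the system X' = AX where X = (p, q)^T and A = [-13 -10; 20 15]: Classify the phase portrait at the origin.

unstable spiral

A = [[-13,-10],[20,15]]; det(A-λI) = λ^2 - 2λ + 5.
λ = 1 ± 2i: positive real part.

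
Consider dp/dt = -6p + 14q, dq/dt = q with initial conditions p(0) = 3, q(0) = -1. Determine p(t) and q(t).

p(t) = -2e^(t) + 5e^(-6t), q(t) = -e^(t)

Coefficient matrix A = [[-6, 14], [0, 1]].
Characteristic polynomial det(A - λI) = λ^2 + 5λ - 6 = 0.
Eigenvalues λ = -6, 1.
For λ=-6: (A-λI) row 1 is [0, 14], so an eigenvector is (1, 0).
For λ=1: (A-λI) row 1 is [-7, 14], so an eigenvector is (2, 1).
General solution: K_1e^(-6t)(1,0) + K_2e^(t)(2,1).
Applying p(0)=3, q(0)=-1 gives K_1=5, K_2=-1.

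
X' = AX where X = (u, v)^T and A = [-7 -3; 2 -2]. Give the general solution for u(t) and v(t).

Coefficient matrix A = [[-7, -3], [2, -2]].
Characteristic polynomial det(A - λI) = λ^2 + 9λ + 20 = 0.
Eigenvalues λ = -4, -5.
For λ=-4: (A-λI) row 1 is [-3, -3], so an eigenvector is (-1, 1).
For λ=-5: (A-λI) row 1 is [-2, -3], so an eigenvector is (-3, 2).
General solution: K_1e^(-4t)(-1,1) + K_2e^(-5t)(-3,2).

u(t) = -K_1e^(-4t) - 3K_2e^(-5t), v(t) = K_1e^(-4t) + 2K_2e^(-5t)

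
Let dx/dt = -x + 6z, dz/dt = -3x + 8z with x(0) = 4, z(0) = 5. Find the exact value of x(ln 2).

A = [[-1,6],[-3,8]]; eigenvalues λ = 5, 2.
Eigenvectors: (1,1) for λ=5, (2,1) for λ=2.
From the initial condition, c_1 = 6, c_2 = -1.
x(ln 2) = (6)(2^5)(1) + (-1)(2^2)(2) = 184.

184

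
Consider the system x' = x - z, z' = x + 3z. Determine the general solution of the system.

x(t) = c_1e^(2t) + c_2te^(2t) - 3c_2e^(2t), z(t) = -c_1e^(2t) - c_2te^(2t) + 2c_2e^(2t)

Coefficient matrix A = [[1, -1], [1, 3]].
Characteristic polynomial det(A - λI) = λ^2 - 4λ + 4 = 0.
Single eigenvalue λ = 2 with algebraic multiplicity 2.
Eigenvector v = (1,-1); generalized eigenvector w with (A-λI)w=v is (-3,2).
General solution: e^(2t)[c_1·v + c_2·(t·v + w)].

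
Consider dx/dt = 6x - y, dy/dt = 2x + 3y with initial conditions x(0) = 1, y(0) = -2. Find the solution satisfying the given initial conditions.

Coefficient matrix A = [[6, -1], [2, 3]].
Characteristic polynomial det(A - λI) = λ^2 - 9λ + 20 = 0.
Eigenvalues λ = 4, 5.
For λ=4: (A-λI) row 1 is [2, -1], so an eigenvector is (1, 2).
For λ=5: (A-λI) row 1 is [1, -1], so an eigenvector is (1, 1).
General solution: K_1e^(4t)(1,2) + K_2e^(5t)(1,1).
Applying x(0)=1, y(0)=-2 gives K_1=-3, K_2=4.

x(t) = 4e^(5t) - 3e^(4t), y(t) = 4e^(5t) - 6e^(4t)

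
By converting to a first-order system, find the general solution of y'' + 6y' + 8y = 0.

Let x_1 = y, x_2 = y'. Then x_1' = x_2 and x_2' = -8x_1 - 6x_2.
A = [[0,1],[-8,-6]]; det(A-λI) = λ^2 + 6λ + 8.
Eigenvalues λ = -2, -4 with eigenvectors (1,-2), (1,-4).

y(t) = C_1e^(-2t) + C_2e^(-4t)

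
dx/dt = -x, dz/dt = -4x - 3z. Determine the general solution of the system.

x(t) = -K_2e^(-t), z(t) = K_1e^(-3t) + 2K_2e^(-t)

Coefficient matrix A = [[-1, 0], [-4, -3]].
Characteristic polynomial det(A - λI) = λ^2 + 4λ + 3 = 0.
Eigenvalues λ = -3, -1.
For λ=-3: (A-λI) row 1 is [2, 0], so an eigenvector is (0, 1).
For λ=-1: (A-λI) row 2 is [-4, -2], so an eigenvector is (-1, 2).
General solution: K_1e^(-3t)(0,1) + K_2e^(-t)(-1,2).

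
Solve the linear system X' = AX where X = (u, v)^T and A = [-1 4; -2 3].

Coefficient matrix A = [[-1, 4], [-2, 3]].
Characteristic polynomial det(A - λI) = λ^2 - 2λ + 5 = 0.
Eigenvalues λ = 1 ± 2i (complex conjugate pair).
For λ=1+2i: an eigenvector is (-1,0) - i(1,1) = (-1 - i, 0 - i).
A real fundamental pair from Re and Im of e^((1+2i)t)v: X_1 = e^(t)(cos(2t)·(-1,0) + sin(2t)·(1,1)), X_2 = e^(t)(sin(2t)·(-1,0) - cos(2t)·(1,1)).
General solution: K_1X_1 + K_2X_2.

u(t) = K_1e^(t)sin(2t) - K_1e^(t)cos(2t) - K_2e^(t)sin(2t) - K_2e^(t)cos(2t), v(t) = K_1e^(t)sin(2t) - K_2e^(t)cos(2t)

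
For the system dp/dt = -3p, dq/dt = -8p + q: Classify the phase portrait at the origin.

saddle

A = [[-3,0],[-8,1]]; det(A-λI) = λ^2 + 2λ - 3.
λ = -3, 1: opposite signs.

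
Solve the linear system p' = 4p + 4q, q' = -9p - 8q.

Coefficient matrix A = [[4, 4], [-9, -8]].
Characteristic polynomial det(A - λI) = λ^2 + 4λ + 4 = 0.
Single eigenvalue λ = -2 with algebraic multiplicity 2.
Eigenvector v = (-2,3); generalized eigenvector w with (A-λI)w=v is (1,-2).
General solution: e^(-2t)[c_1·v + c_2·(t·v + w)].

p(t) = -2c_1e^(-2t) - 2c_2te^(-2t) + c_2e^(-2t), q(t) = 3c_1e^(-2t) + 3c_2te^(-2t) - 2c_2e^(-2t)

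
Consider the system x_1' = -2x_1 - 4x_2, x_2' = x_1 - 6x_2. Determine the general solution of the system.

Coefficient matrix A = [[-2, -4], [1, -6]].
Characteristic polynomial det(A - λI) = λ^2 + 8λ + 16 = 0.
Single eigenvalue λ = -4 with algebraic multiplicity 2.
Eigenvector v = (-2,-1); generalized eigenvector w with (A-λI)w=v is (1,1).
General solution: e^(-4t)[K_1·v + K_2·(t·v + w)].

x_1(t) = -2K_1e^(-4t) - 2K_2te^(-4t) + K_2e^(-4t), x_2(t) = -K_1e^(-4t) - K_2te^(-4t) + K_2e^(-4t)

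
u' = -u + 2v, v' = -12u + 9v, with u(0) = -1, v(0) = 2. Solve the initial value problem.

Coefficient matrix A = [[-1, 2], [-12, 9]].
Characteristic polynomial det(A - λI) = λ^2 - 8λ + 15 = 0.
Eigenvalues λ = 3, 5.
For λ=3: (A-λI) row 1 is [-4, 2], so an eigenvector is (-1, -2).
For λ=5: (A-λI) row 1 is [-6, 2], so an eigenvector is (-1, -3).
General solution: c_1e^(3t)(-1,-2) + c_2e^(5t)(-1,-3).
Applying u(0)=-1, v(0)=2 gives c_1=5, c_2=-4.

u(t) = 4e^(5t) - 5e^(3t), v(t) = 12e^(5t) - 10e^(3t)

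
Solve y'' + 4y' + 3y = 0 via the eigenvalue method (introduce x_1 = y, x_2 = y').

y(t) = K_1e^(-3t) + K_2e^(-t)

Let x_1 = y, x_2 = y'. Then x_1' = x_2 and x_2' = -3x_1 - 4x_2.
A = [[0,1],[-3,-4]]; det(A-λI) = λ^2 + 4λ + 3.
Eigenvalues λ = -3, -1 with eigenvectors (1,-3), (1,-1).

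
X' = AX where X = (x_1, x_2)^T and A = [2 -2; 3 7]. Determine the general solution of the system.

Coefficient matrix A = [[2, -2], [3, 7]].
Characteristic polynomial det(A - λI) = λ^2 - 9λ + 20 = 0.
Eigenvalues λ = 4, 5.
For λ=4: (A-λI) row 1 is [-2, -2], so an eigenvector is (1, -1).
For λ=5: (A-λI) row 1 is [-3, -2], so an eigenvector is (2, -3).
General solution: C_1e^(4t)(1,-1) + C_2e^(5t)(2,-3).

x_1(t) = C_1e^(4t) + 2C_2e^(5t), x_2(t) = -C_1e^(4t) - 3C_2e^(5t)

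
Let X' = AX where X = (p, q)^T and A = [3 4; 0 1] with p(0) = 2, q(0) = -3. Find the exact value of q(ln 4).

A = [[3,4],[0,1]]; eigenvalues λ = 1, 3.
Eigenvectors: (2,-1) for λ=1, (-1,0) for λ=3.
From the initial condition, c_1 = 3, c_2 = 4.
q(ln 4) = (3)(4^1)(-1) + (4)(4^3)(0) = -12.

-12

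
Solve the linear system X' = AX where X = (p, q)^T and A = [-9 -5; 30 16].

p(t) = K_1e^(6t) + K_2e^(t), q(t) = -3K_1e^(6t) - 2K_2e^(t)

Coefficient matrix A = [[-9, -5], [30, 16]].
Characteristic polynomial det(A - λI) = λ^2 - 7λ + 6 = 0.
Eigenvalues λ = 6, 1.
For λ=6: (A-λI) row 1 is [-15, -5], so an eigenvector is (1, -3).
For λ=1: (A-λI) row 1 is [-10, -5], so an eigenvector is (1, -2).
General solution: K_1e^(6t)(1,-3) + K_2e^(t)(1,-2).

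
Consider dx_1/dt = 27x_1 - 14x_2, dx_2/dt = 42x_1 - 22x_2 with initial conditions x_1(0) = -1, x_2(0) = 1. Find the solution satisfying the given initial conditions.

Coefficient matrix A = [[27, -14], [42, -22]].
Characteristic polynomial det(A - λI) = λ^2 - 5λ - 6 = 0.
Eigenvalues λ = -1, 6.
For λ=-1: (A-λI) row 1 is [28, -14], so an eigenvector is (-1, -2).
For λ=6: (A-λI) row 1 is [21, -14], so an eigenvector is (2, 3).
General solution: K_1e^(-t)(-1,-2) + K_2e^(6t)(2,3).
Applying x_1(0)=-1, x_2(0)=1 gives K_1=-5, K_2=-3.

x_1(t) = -6e^(6t) + 5e^(-t), x_2(t) = -9e^(6t) + 10e^(-t)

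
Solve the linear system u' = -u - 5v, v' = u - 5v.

Coefficient matrix A = [[-1, -5], [1, -5]].
Characteristic polynomial det(A - λI) = λ^2 + 6λ + 10 = 0.
Eigenvalues λ = -3 ± i (complex conjugate pair).
For λ=-3+i: an eigenvector is (1,0) - i(2,1) = (1 - 2i, 0 - i).
A real fundamental pair from Re and Im of e^((-3+i)t)v: X_1 = e^(-3t)(cos(t)·(1,0) + sin(t)·(2,1)), X_2 = e^(-3t)(sin(t)·(1,0) - cos(t)·(2,1)).
General solution: C_1X_1 + C_2X_2.

u(t) = 2C_1e^(-3t)sin(t) + C_1e^(-3t)cos(t) + C_2e^(-3t)sin(t) - 2C_2e^(-3t)cos(t), v(t) = C_1e^(-3t)sin(t) - C_2e^(-3t)cos(t)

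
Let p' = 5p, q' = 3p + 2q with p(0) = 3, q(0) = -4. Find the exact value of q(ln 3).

A = [[5,0],[3,2]]; eigenvalues λ = 5, 2.
Eigenvectors: (-1,-1) for λ=5, (0,1) for λ=2.
From the initial condition, c_1 = -3, c_2 = -7.
q(ln 3) = (-3)(3^5)(-1) + (-7)(3^2)(1) = 666.

666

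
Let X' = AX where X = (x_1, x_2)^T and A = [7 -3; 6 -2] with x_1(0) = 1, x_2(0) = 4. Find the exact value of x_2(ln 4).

-488

A = [[7,-3],[6,-2]]; eigenvalues λ = 4, 1.
Eigenvectors: (-1,-1) for λ=4, (-1,-2) for λ=1.
From the initial condition, c_1 = 2, c_2 = -3.
x_2(ln 4) = (2)(4^4)(-1) + (-3)(4^1)(-2) = -488.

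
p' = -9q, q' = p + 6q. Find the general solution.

p(t) = -3c_1e^(3t) - 3c_2te^(3t) - 2c_2e^(3t), q(t) = c_1e^(3t) + c_2te^(3t) + c_2e^(3t)

Coefficient matrix A = [[0, -9], [1, 6]].
Characteristic polynomial det(A - λI) = λ^2 - 6λ + 9 = 0.
Single eigenvalue λ = 3 with algebraic multiplicity 2.
Eigenvector v = (-3,1); generalized eigenvector w with (A-λI)w=v is (-2,1).
General solution: e^(3t)[c_1·v + c_2·(t·v + w)].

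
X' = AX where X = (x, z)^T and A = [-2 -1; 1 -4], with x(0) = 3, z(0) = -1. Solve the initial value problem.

x(t) = 4te^(-3t) + 3e^(-3t), z(t) = 4te^(-3t) - e^(-3t)

Coefficient matrix A = [[-2, -1], [1, -4]].
Characteristic polynomial det(A - λI) = λ^2 + 6λ + 9 = 0.
Single eigenvalue λ = -3 with algebraic multiplicity 2.
Eigenvector v = (1,1); generalized eigenvector w with (A-λI)w=v is (0,-1).
General solution: e^(-3t)[K_1·v + K_2·(t·v + w)].
Applying x(0)=3, z(0)=-1 gives K_1=3, K_2=4.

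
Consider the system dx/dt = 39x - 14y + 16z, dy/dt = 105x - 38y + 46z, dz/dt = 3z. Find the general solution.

x(t) = -2c_1e^(3t) + c_2e^(-3t) + 2c_3e^(4t), y(t) = -4c_1e^(3t) + 3c_2e^(-3t) + 5c_3e^(4t), z(t) = c_1e^(3t)

Coefficient matrix A = [[39, -14, 16], [105, -38, 46], [0, 0, 3]].
det(A - λI) = 0 gives eigenvalues λ = 3, -3, 4.
For λ=3: eigenvector (-2,-4,1).
For λ=-3: eigenvector (1,3,0).
For λ=4: eigenvector (2,5,0).
General solution: c_1e^(3t)(-2,-4,1) + c_2e^(-3t)(1,3,0) + c_3e^(4t)(2,5,0).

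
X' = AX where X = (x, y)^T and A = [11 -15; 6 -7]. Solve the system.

Coefficient matrix A = [[11, -15], [6, -7]].
Characteristic polynomial det(A - λI) = λ^2 - 4λ + 13 = 0.
Eigenvalues λ = 2 ± 3i (complex conjugate pair).
For λ=2+3i: an eigenvector is (-2,-1) - i(-1,-1) = (-2 + i, -1 + i).
A real fundamental pair from Re and Im of e^((2+3i)t)v: X_1 = e^(2t)(cos(3t)·(-2,-1) + sin(3t)·(-1,-1)), X_2 = e^(2t)(sin(3t)·(-2,-1) - cos(3t)·(-1,-1)).
General solution: K_1X_1 + K_2X_2.

x(t) = -K_1e^(2t)sin(3t) - 2K_1e^(2t)cos(3t) - 2K_2e^(2t)sin(3t) + K_2e^(2t)cos(3t), y(t) = -K_1e^(2t)sin(3t) - K_1e^(2t)cos(3t) - K_2e^(2t)sin(3t) + K_2e^(2t)cos(3t)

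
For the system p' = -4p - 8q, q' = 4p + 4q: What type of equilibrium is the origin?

center

A = [[-4,-8],[4,4]]; det(A-λI) = λ^2 + 16.
λ = 0 ± 4i: zero real part.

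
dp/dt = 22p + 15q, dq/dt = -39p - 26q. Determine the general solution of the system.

Coefficient matrix A = [[22, 15], [-39, -26]].
Characteristic polynomial det(A - λI) = λ^2 + 4λ + 13 = 0.
Eigenvalues λ = -2 ± 3i (complex conjugate pair).
For λ=-2+3i: an eigenvector is (1,-2) - i(-2,3) = (1 + 2i, -2 - 3i).
A real fundamental pair from Re and Im of e^((-2+3i)t)v: X_1 = e^(-2t)(cos(3t)·(1,-2) + sin(3t)·(-2,3)), X_2 = e^(-2t)(sin(3t)·(1,-2) - cos(3t)·(-2,3)).
General solution: K_1X_1 + K_2X_2.

p(t) = -2K_1e^(-2t)sin(3t) + K_1e^(-2t)cos(3t) + K_2e^(-2t)sin(3t) + 2K_2e^(-2t)cos(3t), q(t) = 3K_1e^(-2t)sin(3t) - 2K_1e^(-2t)cos(3t) - 2K_2e^(-2t)sin(3t) - 3K_2e^(-2t)cos(3t)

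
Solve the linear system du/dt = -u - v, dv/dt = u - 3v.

u(t) = -c_1e^(-2t) - c_2te^(-2t) + 2c_2e^(-2t), v(t) = -c_1e^(-2t) - c_2te^(-2t) + 3c_2e^(-2t)

Coefficient matrix A = [[-1, -1], [1, -3]].
Characteristic polynomial det(A - λI) = λ^2 + 4λ + 4 = 0.
Single eigenvalue λ = -2 with algebraic multiplicity 2.
Eigenvector v = (-1,-1); generalized eigenvector w with (A-λI)w=v is (2,3).
General solution: e^(-2t)[c_1·v + c_2·(t·v + w)].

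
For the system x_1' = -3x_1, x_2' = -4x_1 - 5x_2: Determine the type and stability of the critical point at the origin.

A = [[-3,0],[-4,-5]]; det(A-λI) = λ^2 + 8λ + 15.
λ = -5, -3: both negative.

stable node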